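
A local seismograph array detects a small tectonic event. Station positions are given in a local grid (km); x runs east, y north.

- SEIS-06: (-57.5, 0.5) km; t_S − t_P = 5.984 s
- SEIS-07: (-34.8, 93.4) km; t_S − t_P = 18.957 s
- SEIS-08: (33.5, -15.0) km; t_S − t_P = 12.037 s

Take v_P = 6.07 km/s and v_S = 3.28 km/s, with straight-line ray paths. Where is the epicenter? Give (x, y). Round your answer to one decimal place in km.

(-48.3, -41.2)

Distance from S−P lag: d = Δt · v_P v_S / (v_P − v_S) = Δt · (6.07·3.28)/(6.07−3.28) ≈ 7.1361·Δt.
So d_SEIS-06 = 42.70, d_SEIS-07 = 135.28, d_SEIS-08 = 85.90 km.
Circle about each station: (x + 57.5)² + (y − 0.5)² = 42.70²; (x + 34.8)² + (y − 93.4)² = 135.28²; (x − 33.5)² + (y + 15.0)² = 85.90².
Subtracting the SEIS-06 equation from the SEIS-07 and SEIS-08 equations removes the quadratic terms:
45.4 x + 185.8 y = -9849.29
182.0 x − 31.0 y = -7514.77
Solving the 2×2 system: x ≈ -48.3, y ≈ -41.2 km.
Check against SEIS-06 (with the unrounded x, y): √((x + 57.5)²+(y − 0.5)²) = 42.71 ≈ 42.70 km. ✓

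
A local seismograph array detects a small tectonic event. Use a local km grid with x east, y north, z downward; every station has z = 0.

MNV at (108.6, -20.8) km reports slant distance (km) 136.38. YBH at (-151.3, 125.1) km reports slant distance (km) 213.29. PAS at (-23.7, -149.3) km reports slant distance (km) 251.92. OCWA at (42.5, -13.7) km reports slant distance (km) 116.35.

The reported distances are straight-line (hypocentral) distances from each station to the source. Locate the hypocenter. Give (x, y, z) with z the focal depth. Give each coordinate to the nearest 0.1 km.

(48.1, 83.7, 63.4)

Each station gives a sphere (x−x_i)² + (y−y_i)² + z² = d_i² (stations at z=0).
Subtracting the MNV sphere from YBH and PAS: z² cancels, leaving linear equations in x and y:
-519.8 x + 291.8 y = -578.02
-264.6 x − 257.0 y = -34238.60
Solving: x ≈ 48.100, y ≈ 83.702 km (keep extra digits for the depth step; rounded: 48.1, 83.7).
Then from the MNV sphere: z² = 136.38² − (x − 108.6)² − (y + 20.8)² with x = 48.100, y = 83.702, so z ≈ 63.392 ≈ 63.4 km.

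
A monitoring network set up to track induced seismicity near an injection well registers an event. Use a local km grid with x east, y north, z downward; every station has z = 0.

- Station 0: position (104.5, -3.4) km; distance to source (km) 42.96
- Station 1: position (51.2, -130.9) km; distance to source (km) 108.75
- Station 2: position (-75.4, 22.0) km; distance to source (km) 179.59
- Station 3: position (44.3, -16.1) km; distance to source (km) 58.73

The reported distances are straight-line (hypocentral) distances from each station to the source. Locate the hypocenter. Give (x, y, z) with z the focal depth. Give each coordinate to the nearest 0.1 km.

Each station gives a sphere (x−x_i)² + (y−y_i)² + z² = d_i² (stations at z=0).
Subtracting the Station 0 sphere from Station 1 and Station 2: z² cancels, leaving linear equations in x and y:
-106.6 x − 255.0 y = -1156.56
-359.8 x + 50.8 y = -35169.66
Solving: x ≈ 92.905, y ≈ -34.302 km (keep extra digits for the depth step; rounded: 92.9, -34.3).
Then from the Station 0 sphere: z² = 42.96² − (x − 104.5)² − (y + 3.4)² with x = 92.905, y = -34.302, so z ≈ 27.499 ≈ 27.5 km.

(92.9, -34.3, 27.5)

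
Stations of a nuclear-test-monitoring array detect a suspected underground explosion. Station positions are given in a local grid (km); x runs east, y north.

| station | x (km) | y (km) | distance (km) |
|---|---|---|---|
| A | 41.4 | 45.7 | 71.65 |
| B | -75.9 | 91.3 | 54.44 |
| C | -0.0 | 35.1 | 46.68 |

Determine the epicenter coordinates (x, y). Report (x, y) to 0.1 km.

Circle about each station: (x − 41.4)² + (y − 45.7)² = 71.65²; (x + 75.9)² + (y − 91.3)² = 54.44²; x² + (y − 35.1)² = 46.68².
Subtracting pairs of circle equations eliminates x²+y² and gives linear equations (the radical axes):
-234.6 x + 91.2 y = 12464.06
-82.8 x − 21.2 y = 384.26
Solving the 2×2 system: x ≈ -23.9, y ≈ 75.2 km.

(-23.9, 75.2)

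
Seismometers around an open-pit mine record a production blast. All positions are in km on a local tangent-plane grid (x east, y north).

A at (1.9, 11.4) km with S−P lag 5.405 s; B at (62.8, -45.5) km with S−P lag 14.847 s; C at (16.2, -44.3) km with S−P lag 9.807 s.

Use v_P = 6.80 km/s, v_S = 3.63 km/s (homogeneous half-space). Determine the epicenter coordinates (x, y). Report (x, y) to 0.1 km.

Distance from S−P lag: d = Δt · v_P v_S / (v_P − v_S) = Δt · (6.80·3.63)/(6.80−3.63) ≈ 7.7868·Δt.
So d_A = 42.09, d_B = 115.61, d_C = 76.36 km.
Circle about each station: (x − 1.9)² + (y − 11.4)² = 42.09²; (x − 62.8)² + (y + 45.5)² = 115.61²; (x − 16.2)² + (y + 44.3)² = 76.36².
Subtracting pairs of circle equations eliminates x²+y² and gives linear equations (the radical axes):
121.8 x − 113.8 y = -5713.58
28.6 x − 111.4 y = -1967.92
Solving the 2×2 system: x ≈ -40.0, y ≈ 7.4 km.

x ≈ -40.0 km, y ≈ 7.4 km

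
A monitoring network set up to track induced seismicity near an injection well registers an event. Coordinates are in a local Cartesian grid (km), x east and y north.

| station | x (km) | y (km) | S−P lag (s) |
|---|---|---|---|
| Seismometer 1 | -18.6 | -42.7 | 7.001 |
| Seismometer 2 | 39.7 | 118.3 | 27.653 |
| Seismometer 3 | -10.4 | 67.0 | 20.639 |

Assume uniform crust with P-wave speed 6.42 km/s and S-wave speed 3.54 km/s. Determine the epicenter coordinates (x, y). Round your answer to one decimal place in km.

x ≈ -3.0 km, y ≈ -95.7 km

Distance from S−P lag: d = Δt · v_P v_S / (v_P − v_S) = Δt · (6.42·3.54)/(6.42−3.54) ≈ 7.8913·Δt.
So d_Seismometer 1 = 55.25, d_Seismometer 2 = 218.22, d_Seismometer 3 = 162.87 km.
Circle about each station: (x + 18.6)² + (y + 42.7)² = 55.25²; (x − 39.7)² + (y − 118.3)² = 218.22²; (x + 10.4)² + (y − 67.0)² = 162.87².
Subtracting the Seismometer 1 equation from the Seismometer 2 and Seismometer 3 equations removes the quadratic terms:
116.6 x + 322.0 y = -31165.68
16.4 x + 219.4 y = -21046.16
Solving the 2×2 system: x ≈ -3.0, y ≈ -95.7 km.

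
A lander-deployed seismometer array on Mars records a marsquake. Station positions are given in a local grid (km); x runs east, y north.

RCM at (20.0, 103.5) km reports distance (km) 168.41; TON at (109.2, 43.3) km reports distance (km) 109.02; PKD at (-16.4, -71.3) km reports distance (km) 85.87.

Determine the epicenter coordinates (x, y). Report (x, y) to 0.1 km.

Circle about each station: (x − 20.0)² + (y − 103.5)² = 168.41²; (x − 109.2)² + (y − 43.3)² = 109.02²; (x + 16.4)² + (y + 71.3)² = 85.87².
Subtracting pairs of circle equations eliminates x²+y² and gives linear equations (the radical axes):
178.4 x − 120.4 y = 19163.85
-72.8 x − 349.6 y = 15228.67
Solving the 2×2 system: x ≈ 68.4, y ≈ -57.8 km.

x ≈ 68.4 km, y ≈ -57.8 km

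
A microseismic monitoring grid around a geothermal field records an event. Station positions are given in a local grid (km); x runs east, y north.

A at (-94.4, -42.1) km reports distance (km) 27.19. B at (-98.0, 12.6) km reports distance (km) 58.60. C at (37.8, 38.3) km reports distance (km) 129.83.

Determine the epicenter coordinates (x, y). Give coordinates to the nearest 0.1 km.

Circle about each station: (x + 94.4)² + (y + 42.1)² = 27.19²; (x + 98.0)² + (y − 12.6)² = 58.60²; (x − 37.8)² + (y − 38.3)² = 129.83².
Subtracting the A equation from the B and C equations removes the quadratic terms:
-7.2 x + 109.4 y = -3615.67
264.4 x + 160.8 y = -23904.57
Solving the 2×2 system: x ≈ -67.6, y ≈ -37.5 km.

-67.6 km east, -37.5 km north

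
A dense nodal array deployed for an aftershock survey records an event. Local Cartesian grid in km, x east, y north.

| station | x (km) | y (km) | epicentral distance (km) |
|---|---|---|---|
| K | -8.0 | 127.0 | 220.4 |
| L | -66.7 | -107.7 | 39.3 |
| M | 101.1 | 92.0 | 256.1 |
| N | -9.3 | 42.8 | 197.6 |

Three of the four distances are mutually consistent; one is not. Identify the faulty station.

Solve using three stations at a time. Using K, L, M (subtract circle equations pairwise → linear system) gives (x, y) ≈ (-91.3, -77.1).
Distances from that point to each station vs reported:
  K: calculated 220.4 vs reported 220.4 → residual 0.0 km
  L: calculated 39.3 vs reported 39.3 → residual 0.0 km
  M: calculated 256.1 vs reported 256.1 → residual 0.0 km
  N: calculated 145.2 vs reported 197.6 → residual 52.4 km
K, L, M are mutually consistent (residuals ≈ 0); N is off by 52.4 km.

N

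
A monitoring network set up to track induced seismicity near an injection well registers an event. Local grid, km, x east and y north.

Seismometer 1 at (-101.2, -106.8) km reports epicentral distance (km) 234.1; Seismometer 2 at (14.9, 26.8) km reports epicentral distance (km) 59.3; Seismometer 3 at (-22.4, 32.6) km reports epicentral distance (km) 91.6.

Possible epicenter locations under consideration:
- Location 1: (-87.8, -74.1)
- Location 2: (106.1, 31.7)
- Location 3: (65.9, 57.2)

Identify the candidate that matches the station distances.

For each candidate, compare |candidate − station| to the reported distance:
Location 1: residuals Seismometer 1 198.8, Seismometer 2 84.7, Seismometer 3 33.5 → max 198.8 km
Location 2: residuals Seismometer 1 15.2, Seismometer 2 32.0, Seismometer 3 36.9 → max 36.9 km
Location 3: residuals Seismometer 1 0.0, Seismometer 2 0.1, Seismometer 3 0.1 → max 0.1 km
Only Location 3 has all residuals ≈ 0.

Location 3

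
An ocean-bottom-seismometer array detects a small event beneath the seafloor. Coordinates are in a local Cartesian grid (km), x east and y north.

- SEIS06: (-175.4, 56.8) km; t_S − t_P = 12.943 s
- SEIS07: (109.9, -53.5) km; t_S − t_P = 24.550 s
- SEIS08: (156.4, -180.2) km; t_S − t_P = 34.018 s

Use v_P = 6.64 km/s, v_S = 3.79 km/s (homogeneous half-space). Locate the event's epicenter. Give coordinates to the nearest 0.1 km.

-106.0 km east, -34.0 km north

Distance from S−P lag: d = Δt · v_P v_S / (v_P − v_S) = Δt · (6.64·3.79)/(6.64−3.79) ≈ 8.8300·Δt.
So d_SEIS06 = 114.29, d_SEIS07 = 216.78, d_SEIS08 = 300.38 km.
Circle about each station: (x + 175.4)² + (y − 56.8)² = 114.29²; (x − 109.9)² + (y + 53.5)² = 216.78²; (x − 156.4)² + (y + 180.2)² = 300.38².
Subtracting pairs of circle equations eliminates x²+y² and gives linear equations (the radical axes):
570.6 x − 220.6 y = -52982.50
663.6 x − 474.0 y = -54224.34
Solving the 2×2 system: x ≈ -106.0, y ≈ -34.0 km.
Check against SEIS06 (with the unrounded x, y): √((x + 175.4)²+(y − 56.8)²) = 114.29 ≈ 114.29 km. ✓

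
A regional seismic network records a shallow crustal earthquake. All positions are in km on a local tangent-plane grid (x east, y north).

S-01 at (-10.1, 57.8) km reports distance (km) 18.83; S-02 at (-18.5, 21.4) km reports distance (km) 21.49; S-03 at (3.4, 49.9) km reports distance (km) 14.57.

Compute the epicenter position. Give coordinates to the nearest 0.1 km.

-6.6 km east, 39.3 km north

Circle about each station: (x + 10.1)² + (y − 57.8)² = 18.83²; (x + 18.5)² + (y − 21.4)² = 21.49²; (x − 3.4)² + (y − 49.9)² = 14.57².
Subtracting the S-01 equation from the S-02 and S-03 equations removes the quadratic terms:
-16.8 x − 72.8 y = -2749.89
27.0 x − 15.8 y = -799.00
Solving the 2×2 system: x ≈ -6.6, y ≈ 39.3 km.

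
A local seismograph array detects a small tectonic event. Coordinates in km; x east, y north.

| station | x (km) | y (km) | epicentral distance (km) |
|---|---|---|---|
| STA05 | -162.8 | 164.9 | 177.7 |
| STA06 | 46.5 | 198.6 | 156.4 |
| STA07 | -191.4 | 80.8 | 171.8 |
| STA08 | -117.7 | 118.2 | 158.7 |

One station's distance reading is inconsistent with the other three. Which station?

Solve using three stations at a time. Using STA05, STA06, STA07 (subtract circle equations pairwise → linear system) gives (x, y) ≈ (-21.2, 57.6).
Distances from that point to each station vs reported:
  STA05: calculated 177.7 vs reported 177.7 → residual 0.0 km
  STA06: calculated 156.4 vs reported 156.4 → residual 0.0 km
  STA07: calculated 171.8 vs reported 171.8 → residual 0.0 km
  STA08: calculated 114.0 vs reported 158.7 → residual 44.7 km
STA05, STA06, STA07 are mutually consistent (residuals ≈ 0); STA08 is off by 44.7 km.

STA08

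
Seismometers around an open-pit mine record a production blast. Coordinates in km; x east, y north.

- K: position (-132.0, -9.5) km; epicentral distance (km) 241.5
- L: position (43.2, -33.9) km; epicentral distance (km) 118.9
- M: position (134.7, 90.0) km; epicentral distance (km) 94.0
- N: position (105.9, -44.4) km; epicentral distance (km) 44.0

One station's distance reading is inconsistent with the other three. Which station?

Solve using three stations at a time. Using K, M, N (subtract circle equations pairwise → linear system) gives (x, y) ≈ (109.3, -0.5).
Distances from that point to each station vs reported:
  K: calculated 241.5 vs reported 241.5 → residual 0.0 km
  L: calculated 74.1 vs reported 118.9 → residual 44.8 km
  M: calculated 94.0 vs reported 94.0 → residual 0.0 km
  N: calculated 44.0 vs reported 44.0 → residual 0.0 km
K, M, N are mutually consistent (residuals ≈ 0); L is off by 44.8 km.

L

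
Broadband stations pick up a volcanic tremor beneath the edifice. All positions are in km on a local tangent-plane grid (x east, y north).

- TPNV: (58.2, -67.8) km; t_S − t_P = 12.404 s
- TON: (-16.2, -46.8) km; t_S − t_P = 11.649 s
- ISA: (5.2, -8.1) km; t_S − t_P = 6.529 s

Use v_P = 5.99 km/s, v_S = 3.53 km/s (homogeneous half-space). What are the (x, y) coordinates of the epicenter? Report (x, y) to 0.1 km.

x ≈ 38.6 km, y ≈ 37.0 km

Distance from S−P lag: d = Δt · v_P v_S / (v_P − v_S) = Δt · (5.99·3.53)/(5.99−3.53) ≈ 8.5954·Δt.
So d_TPNV = 106.62, d_TON = 100.13, d_ISA = 56.12 km.
Circle about each station: (x − 58.2)² + (y + 67.8)² = 106.62²; (x + 16.2)² + (y + 46.8)² = 100.13²; (x − 5.2)² + (y + 8.1)² = 56.12².
Subtracting the TPNV equation from the TON and ISA equations removes the quadratic terms:
-148.8 x + 42.0 y = -4189.59
-106.0 x + 119.4 y = 326.94
Solving the 2×2 system: x ≈ 38.6, y ≈ 37.0 km.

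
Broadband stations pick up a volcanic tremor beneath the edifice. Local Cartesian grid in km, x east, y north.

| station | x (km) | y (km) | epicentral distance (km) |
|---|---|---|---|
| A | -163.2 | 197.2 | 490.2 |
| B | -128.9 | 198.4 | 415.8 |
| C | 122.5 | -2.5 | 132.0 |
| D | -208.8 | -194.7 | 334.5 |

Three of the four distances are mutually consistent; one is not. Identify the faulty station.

Solve using three stations at a time. Using B, C, D (subtract circle equations pairwise → linear system) gives (x, y) ≈ (120.2, -134.5).
Distances from that point to each station vs reported:
  A: calculated 436.3 vs reported 490.2 → residual 53.9 km
  B: calculated 415.8 vs reported 415.8 → residual 0.0 km
  C: calculated 132.0 vs reported 132.0 → residual 0.0 km
  D: calculated 334.5 vs reported 334.5 → residual 0.0 km
B, C, D are mutually consistent (residuals ≈ 0); A is off by 53.9 km.

A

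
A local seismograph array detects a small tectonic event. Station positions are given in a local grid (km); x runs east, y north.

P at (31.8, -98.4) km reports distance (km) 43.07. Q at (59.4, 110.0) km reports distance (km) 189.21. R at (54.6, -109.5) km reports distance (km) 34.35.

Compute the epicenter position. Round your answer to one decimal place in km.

Circle about each station: (x − 31.8)² + (y + 98.4)² = 43.07²; (x − 59.4)² + (y − 110.0)² = 189.21²; (x − 54.6)² + (y + 109.5)² = 34.35².
Subtracting the P equation from the Q and R equations removes the quadratic terms:
55.2 x + 416.8 y = -29010.84
45.6 x − 22.2 y = 4952.71
Solving the 2×2 system: x ≈ 70.2, y ≈ -78.9 km.

(70.2, -78.9)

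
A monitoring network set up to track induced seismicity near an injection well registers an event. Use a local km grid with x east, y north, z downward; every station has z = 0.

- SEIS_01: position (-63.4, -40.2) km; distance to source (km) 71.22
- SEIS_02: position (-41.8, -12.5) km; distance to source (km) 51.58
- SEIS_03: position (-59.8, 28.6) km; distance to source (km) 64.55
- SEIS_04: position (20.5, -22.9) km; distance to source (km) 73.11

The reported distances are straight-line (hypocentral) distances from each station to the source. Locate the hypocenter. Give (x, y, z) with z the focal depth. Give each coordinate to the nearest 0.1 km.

Each station gives a sphere (x−x_i)² + (y−y_i)² + z² = d_i² (stations at z=0).
Subtracting the SEIS_01 sphere from SEIS_02 and SEIS_03: z² cancels, leaving linear equations in x and y:
43.2 x + 55.4 y = -1320.32
7.2 x + 137.6 y = -336.01
Solving: x ≈ -29.404, y ≈ -0.903 km (keep extra digits for the depth step; rounded: -29.4, -0.9).
Then from the SEIS_01 sphere: z² = 71.22² − (x + 63.4)² − (y + 40.2)² with x = -29.404, y = -0.903, so z ≈ 48.706 ≈ 48.7 km.
Check against SEIS_04 (with the unrounded solution): distance 73.12 ≈ 73.11 km. ✓

x ≈ -29.4 km, y ≈ -0.9 km, depth ≈ 48.7 km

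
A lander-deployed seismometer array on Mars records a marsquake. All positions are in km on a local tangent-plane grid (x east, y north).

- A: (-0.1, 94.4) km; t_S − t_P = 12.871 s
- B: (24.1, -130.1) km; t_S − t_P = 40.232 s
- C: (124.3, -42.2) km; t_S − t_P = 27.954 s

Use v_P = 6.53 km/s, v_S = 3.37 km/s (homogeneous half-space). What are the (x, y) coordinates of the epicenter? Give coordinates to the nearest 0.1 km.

Distance from S−P lag: d = Δt · v_P v_S / (v_P − v_S) = Δt · (6.53·3.37)/(6.53−3.37) ≈ 6.9640·Δt.
So d_A = 89.63, d_B = 280.17, d_C = 194.67 km.
Circle about each station: (x + 0.1)² + (y − 94.4)² = 89.63²; (x − 24.1)² + (y + 130.1)² = 280.17²; (x − 124.3)² + (y + 42.2)² = 194.67².
Subtracting the A equation from the B and C equations removes the quadratic terms:
48.4 x − 449.0 y = -61866.24
248.8 x − 273.2 y = -21542.91
Solving the 2×2 system: x ≈ 73.4, y ≈ 145.7 km.

x ≈ 73.4 km, y ≈ 145.7 km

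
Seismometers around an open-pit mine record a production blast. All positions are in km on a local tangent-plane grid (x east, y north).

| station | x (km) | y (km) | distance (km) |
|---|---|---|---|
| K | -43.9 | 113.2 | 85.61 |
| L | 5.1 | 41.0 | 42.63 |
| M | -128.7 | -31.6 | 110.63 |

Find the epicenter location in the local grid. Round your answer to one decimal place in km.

(-35.5, 28.0)

Circle about each station: (x + 43.9)² + (y − 113.2)² = 85.61²; (x − 5.1)² + (y − 41.0)² = 42.63²; (x + 128.7)² + (y + 31.6)² = 110.63².
Subtracting pairs of circle equations eliminates x²+y² and gives linear equations (the radical axes):
98.0 x − 144.4 y = -7522.68
-169.6 x − 289.6 y = -2089.12
Solving the 2×2 system: x ≈ -35.5, y ≈ 28.0 km.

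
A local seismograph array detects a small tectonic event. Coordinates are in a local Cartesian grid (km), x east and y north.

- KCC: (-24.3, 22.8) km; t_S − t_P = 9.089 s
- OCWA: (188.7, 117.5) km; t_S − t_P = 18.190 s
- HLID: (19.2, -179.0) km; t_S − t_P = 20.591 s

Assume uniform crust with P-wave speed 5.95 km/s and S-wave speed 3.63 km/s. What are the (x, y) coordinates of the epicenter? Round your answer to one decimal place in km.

Distance from S−P lag: d = Δt · v_P v_S / (v_P − v_S) = Δt · (5.95·3.63)/(5.95−3.63) ≈ 9.3097·Δt.
So d_KCC = 84.62, d_OCWA = 169.34, d_HLID = 191.70 km.
Circle about each station: (x + 24.3)² + (y − 22.8)² = 84.62²; (x − 188.7)² + (y − 117.5)² = 169.34²; (x − 19.2)² + (y + 179.0)² = 191.70².
Subtracting the KCC equation from the OCWA and HLID equations removes the quadratic terms:
426.0 x + 189.4 y = 26788.12
87.0 x − 403.6 y = 1710.96
Solving the 2×2 system: x ≈ 59.1, y ≈ 8.5 km.

(59.1, 8.5)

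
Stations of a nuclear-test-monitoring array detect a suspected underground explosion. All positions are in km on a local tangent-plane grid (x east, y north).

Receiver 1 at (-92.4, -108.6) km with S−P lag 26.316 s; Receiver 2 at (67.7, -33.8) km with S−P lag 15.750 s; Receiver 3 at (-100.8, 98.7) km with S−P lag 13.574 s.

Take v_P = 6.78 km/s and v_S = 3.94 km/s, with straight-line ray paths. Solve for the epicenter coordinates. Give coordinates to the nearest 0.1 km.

Distance from S−P lag: d = Δt · v_P v_S / (v_P − v_S) = Δt · (6.78·3.94)/(6.78−3.94) ≈ 9.4061·Δt.
So d_Receiver 1 = 247.53, d_Receiver 2 = 148.15, d_Receiver 3 = 127.68 km.
Circle about each station: (x + 92.4)² + (y + 108.6)² = 247.53²; (x − 67.7)² + (y + 33.8)² = 148.15²; (x + 100.8)² + (y − 98.7)² = 127.68².
Subtracting the Receiver 1 equation from the Receiver 2 and Receiver 3 equations removes the quadratic terms:
320.2 x + 149.6 y = 24716.69
-16.8 x + 414.6 y = 44539.53
Solving the 2×2 system: x ≈ 26.5, y ≈ 108.5 km.

x ≈ 26.5 km, y ≈ 108.5 km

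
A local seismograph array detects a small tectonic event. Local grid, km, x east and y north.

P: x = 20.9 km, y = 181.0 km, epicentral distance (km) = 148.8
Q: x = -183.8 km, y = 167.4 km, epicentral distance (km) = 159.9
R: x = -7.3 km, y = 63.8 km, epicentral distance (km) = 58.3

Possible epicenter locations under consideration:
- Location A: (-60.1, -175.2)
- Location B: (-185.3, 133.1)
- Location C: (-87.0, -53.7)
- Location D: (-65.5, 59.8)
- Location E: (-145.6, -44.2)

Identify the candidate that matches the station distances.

For each candidate, compare |candidate − station| to the reported distance:
Location A: residuals P 216.5, Q 204.3, R 186.5 → max 216.5 km
Location B: residuals P 62.9, Q 125.6, R 132.7 → max 132.7 km
Location C: residuals P 109.5, Q 81.5, R 83.7 → max 109.5 km
Location D: residuals P 0.0, Q 0.0, R 0.0 → max 0.0 km
Location E: residuals P 131.3, Q 55.1, R 117.2 → max 131.3 km
Only Location D has all residuals ≈ 0.

Location D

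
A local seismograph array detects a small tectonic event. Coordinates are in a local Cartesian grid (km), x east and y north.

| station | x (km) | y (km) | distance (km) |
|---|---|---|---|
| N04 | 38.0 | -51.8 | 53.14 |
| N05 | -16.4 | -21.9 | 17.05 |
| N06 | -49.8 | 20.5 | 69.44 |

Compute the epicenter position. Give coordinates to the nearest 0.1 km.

Circle about each station: (x − 38.0)² + (y + 51.8)² = 53.14²; (x + 16.4)² + (y + 21.9)² = 17.05²; (x + 49.8)² + (y − 20.5)² = 69.44².
Subtracting pairs of circle equations eliminates x²+y² and gives linear equations (the radical axes):
-108.8 x + 59.8 y = -845.51
-175.6 x + 144.6 y = -3225.00
Solving the 2×2 system: x ≈ -13.5, y ≈ -38.7 km.
Check against N04 (with the unrounded x, y): √((x − 38.0)²+(y + 51.8)²) = 53.14 ≈ 53.14 km. ✓

x ≈ -13.5 km, y ≈ -38.7 km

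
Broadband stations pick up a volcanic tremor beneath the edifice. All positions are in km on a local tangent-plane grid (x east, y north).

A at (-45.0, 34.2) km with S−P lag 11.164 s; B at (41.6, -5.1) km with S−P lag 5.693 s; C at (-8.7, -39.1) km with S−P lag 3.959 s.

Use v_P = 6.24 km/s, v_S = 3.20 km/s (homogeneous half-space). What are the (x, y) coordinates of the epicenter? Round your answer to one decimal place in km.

6.5 km east, -18.0 km north

Distance from S−P lag: d = Δt · v_P v_S / (v_P − v_S) = Δt · (6.24·3.20)/(6.24−3.20) ≈ 6.5684·Δt.
So d_A = 73.33, d_B = 37.39, d_C = 26.00 km.
Circle about each station: (x + 45.0)² + (y − 34.2)² = 73.33²; (x − 41.6)² + (y + 5.1)² = 37.39²; (x + 8.7)² + (y + 39.1)² = 26.00².
Subtracting the A equation from the B and C equations removes the quadratic terms:
173.2 x − 78.6 y = 2541.21
72.6 x − 146.6 y = 3111.15
Solving the 2×2 system: x ≈ 6.5, y ≈ -18.0 km.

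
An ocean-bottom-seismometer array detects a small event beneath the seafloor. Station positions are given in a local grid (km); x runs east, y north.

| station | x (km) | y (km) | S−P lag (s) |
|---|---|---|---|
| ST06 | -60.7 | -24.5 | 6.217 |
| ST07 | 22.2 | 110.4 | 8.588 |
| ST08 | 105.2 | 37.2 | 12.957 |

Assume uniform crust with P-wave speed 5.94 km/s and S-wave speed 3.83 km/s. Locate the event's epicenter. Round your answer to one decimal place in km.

Distance from S−P lag: d = Δt · v_P v_S / (v_P − v_S) = Δt · (5.94·3.83)/(5.94−3.83) ≈ 10.7821·Δt.
So d_ST06 = 67.03, d_ST07 = 92.60, d_ST08 = 139.70 km.
Circle about each station: (x + 60.7)² + (y + 24.5)² = 67.03²; (x − 22.2)² + (y − 110.4)² = 92.60²; (x − 105.2)² + (y − 37.2)² = 139.70².
Subtracting the ST06 equation from the ST07 and ST08 equations removes the quadratic terms:
165.8 x + 269.8 y = 4314.52
331.8 x + 123.4 y = -6856.93
Solving the 2×2 system: x ≈ -34.5, y ≈ 37.2 km.

-34.5 km east, 37.2 km north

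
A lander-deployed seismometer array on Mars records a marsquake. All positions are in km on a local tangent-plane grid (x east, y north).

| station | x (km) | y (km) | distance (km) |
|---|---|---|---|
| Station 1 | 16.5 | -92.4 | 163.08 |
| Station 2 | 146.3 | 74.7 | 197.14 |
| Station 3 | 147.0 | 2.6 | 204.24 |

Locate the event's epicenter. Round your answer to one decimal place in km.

x ≈ -50.0 km, y ≈ 56.5 km

Circle about each station: (x − 16.5)² + (y + 92.4)² = 163.08²; (x − 146.3)² + (y − 74.7)² = 197.14²; (x − 147.0)² + (y − 2.6)² = 204.24².
Subtracting pairs of circle equations eliminates x²+y² and gives linear equations (the radical axes):
259.6 x + 334.2 y = 5904.68
261.0 x + 190.0 y = -2313.14
Solving the 2×2 system: x ≈ -50.0, y ≈ 56.5 km.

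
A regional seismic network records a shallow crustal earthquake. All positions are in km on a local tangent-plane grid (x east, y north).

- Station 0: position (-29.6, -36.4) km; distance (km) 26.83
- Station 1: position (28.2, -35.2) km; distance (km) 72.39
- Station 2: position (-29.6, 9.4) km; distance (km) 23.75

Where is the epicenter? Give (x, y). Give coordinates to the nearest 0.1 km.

Circle about each station: (x + 29.6)² + (y + 36.4)² = 26.83²; (x − 28.2)² + (y + 35.2)² = 72.39²; (x + 29.6)² + (y − 9.4)² = 23.75².
Subtracting the Station 0 equation from the Station 1 and Station 2 equations removes the quadratic terms:
115.6 x + 2.4 y = -4687.30
0.0 x + 91.6 y = -1080.81
Solving the 2×2 system: x ≈ -40.3, y ≈ -11.8 km.

-40.3 km east, -11.8 km north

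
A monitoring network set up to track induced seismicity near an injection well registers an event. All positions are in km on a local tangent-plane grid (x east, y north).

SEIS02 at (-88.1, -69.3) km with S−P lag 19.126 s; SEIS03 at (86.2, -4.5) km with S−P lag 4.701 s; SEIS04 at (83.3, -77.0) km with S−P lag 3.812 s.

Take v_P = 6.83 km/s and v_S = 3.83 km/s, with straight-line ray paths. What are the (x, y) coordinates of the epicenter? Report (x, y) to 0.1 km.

x ≈ 76.8 km, y ≈ -44.4 km

Distance from S−P lag: d = Δt · v_P v_S / (v_P − v_S) = Δt · (6.83·3.83)/(6.83−3.83) ≈ 8.7196·Δt.
So d_SEIS02 = 166.77, d_SEIS03 = 40.99, d_SEIS04 = 33.24 km.
Circle about each station: (x + 88.1)² + (y + 69.3)² = 166.77²; (x − 86.2)² + (y + 4.5)² = 40.99²; (x − 83.3)² + (y + 77.0)² = 33.24².
Subtracting the SEIS02 equation from the SEIS03 and SEIS04 equations removes the quadratic terms:
348.6 x + 129.6 y = 21018.64
342.8 x − 15.4 y = 27011.13
Solving the 2×2 system: x ≈ 76.8, y ≈ -44.4 km.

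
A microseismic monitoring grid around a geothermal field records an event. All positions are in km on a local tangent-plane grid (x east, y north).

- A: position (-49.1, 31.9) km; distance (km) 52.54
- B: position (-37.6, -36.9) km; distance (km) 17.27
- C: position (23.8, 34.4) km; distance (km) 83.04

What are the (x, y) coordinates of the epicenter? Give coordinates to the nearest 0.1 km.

Circle about each station: (x + 49.1)² + (y − 31.9)² = 52.54²; (x + 37.6)² + (y + 36.9)² = 17.27²; (x − 23.8)² + (y − 34.4)² = 83.04².
Subtracting pairs of circle equations eliminates x²+y² and gives linear equations (the radical axes):
23.0 x − 137.6 y = 1809.15
145.8 x + 5.0 y = -5813.81
Solving the 2×2 system: x ≈ -39.2, y ≈ -19.7 km.
Check against A (with the unrounded x, y): √((x + 49.1)²+(y − 31.9)²) = 52.54 ≈ 52.54 km. ✓

x ≈ -39.2 km, y ≈ -19.7 km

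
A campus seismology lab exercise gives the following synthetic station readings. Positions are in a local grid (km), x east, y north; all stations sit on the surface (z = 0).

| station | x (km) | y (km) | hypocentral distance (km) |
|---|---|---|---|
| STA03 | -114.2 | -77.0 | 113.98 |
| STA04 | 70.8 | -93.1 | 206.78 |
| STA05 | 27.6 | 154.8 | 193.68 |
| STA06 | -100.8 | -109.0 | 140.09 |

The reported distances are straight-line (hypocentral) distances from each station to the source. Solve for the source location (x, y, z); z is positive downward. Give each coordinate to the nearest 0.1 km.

x ≈ -93.3 km, y ≈ 16.6 km, depth ≈ 61.6 km

Each station gives a sphere (x−x_i)² + (y−y_i)² + z² = d_i² (stations at z=0).
Subtracting the STA03 sphere from STA04 and STA05: z² cancels, leaving linear equations in x and y:
370.0 x − 32.2 y = -35056.92
283.6 x + 463.6 y = -18766.34
Solving: x ≈ -93.304, y ≈ 16.598 km (keep extra digits for the depth step; rounded: -93.3, 16.6).
Then from the STA03 sphere: z² = 113.98² − (x + 114.2)² − (y + 77.0)² with x = -93.304, y = 16.598, so z ≈ 61.597 ≈ 61.6 km.
Check against STA06 (with the unrounded solution): distance 140.09 ≈ 140.09 km. ✓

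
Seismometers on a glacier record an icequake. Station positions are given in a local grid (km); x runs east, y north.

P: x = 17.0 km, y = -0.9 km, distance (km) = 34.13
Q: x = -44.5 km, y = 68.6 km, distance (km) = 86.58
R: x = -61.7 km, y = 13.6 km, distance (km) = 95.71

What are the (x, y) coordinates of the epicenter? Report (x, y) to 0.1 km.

32.7 km east, 29.4 km north

Circle about each station: (x − 17.0)² + (y + 0.9)² = 34.13²; (x + 44.5)² + (y − 68.6)² = 86.58²; (x + 61.7)² + (y − 13.6)² = 95.71².
Subtracting pairs of circle equations eliminates x²+y² and gives linear equations (the radical axes):
-123.0 x + 139.0 y = 65.16
-157.4 x + 29.0 y = -4293.51
Solving the 2×2 system: x ≈ 32.7, y ≈ 29.4 km.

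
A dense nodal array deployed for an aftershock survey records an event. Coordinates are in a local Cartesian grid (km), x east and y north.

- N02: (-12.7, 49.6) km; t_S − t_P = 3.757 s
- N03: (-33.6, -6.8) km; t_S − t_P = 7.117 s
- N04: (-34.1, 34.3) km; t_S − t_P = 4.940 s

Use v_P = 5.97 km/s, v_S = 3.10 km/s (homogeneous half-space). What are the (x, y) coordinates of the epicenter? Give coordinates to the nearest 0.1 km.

Distance from S−P lag: d = Δt · v_P v_S / (v_P − v_S) = Δt · (5.97·3.10)/(5.97−3.10) ≈ 6.4484·Δt.
So d_N02 = 24.23, d_N03 = 45.89, d_N04 = 31.86 km.
Circle about each station: (x + 12.7)² + (y − 49.6)² = 24.23²; (x + 33.6)² + (y + 6.8)² = 45.89²; (x + 34.1)² + (y − 34.3)² = 31.86².
Subtracting pairs of circle equations eliminates x²+y² and gives linear equations (the radical axes):
-41.8 x − 112.8 y = -2965.05
-42.8 x − 30.6 y = -710.12
Solving the 2×2 system: x ≈ -3.0, y ≈ 27.4 km.
Check against N02 (with the unrounded x, y): √((x + 12.7)²+(y − 49.6)²) = 24.23 ≈ 24.23 km. ✓

-3.0 km east, 27.4 km north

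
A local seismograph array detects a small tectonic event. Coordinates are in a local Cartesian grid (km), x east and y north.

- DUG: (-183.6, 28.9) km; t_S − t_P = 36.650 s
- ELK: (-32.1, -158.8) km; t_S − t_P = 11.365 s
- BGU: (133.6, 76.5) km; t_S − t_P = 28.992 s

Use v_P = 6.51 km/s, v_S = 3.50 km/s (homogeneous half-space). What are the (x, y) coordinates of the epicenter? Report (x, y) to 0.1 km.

Distance from S−P lag: d = Δt · v_P v_S / (v_P − v_S) = Δt · (6.51·3.50)/(6.51−3.50) ≈ 7.5698·Δt.
So d_DUG = 277.43, d_ELK = 86.03, d_BGU = 219.46 km.
Circle about each station: (x + 183.6)² + (y − 28.9)² = 277.43²; (x + 32.1)² + (y + 158.8)² = 86.03²; (x − 133.6)² + (y − 76.5)² = 219.46².
Subtracting the DUG equation from the ELK and BGU equations removes the quadratic terms:
303.0 x − 375.4 y = 61269.92
634.4 x + 95.2 y = 17961.75
Solving the 2×2 system: x ≈ 47.1, y ≈ -125.2 km.

x ≈ 47.1 km, y ≈ -125.2 km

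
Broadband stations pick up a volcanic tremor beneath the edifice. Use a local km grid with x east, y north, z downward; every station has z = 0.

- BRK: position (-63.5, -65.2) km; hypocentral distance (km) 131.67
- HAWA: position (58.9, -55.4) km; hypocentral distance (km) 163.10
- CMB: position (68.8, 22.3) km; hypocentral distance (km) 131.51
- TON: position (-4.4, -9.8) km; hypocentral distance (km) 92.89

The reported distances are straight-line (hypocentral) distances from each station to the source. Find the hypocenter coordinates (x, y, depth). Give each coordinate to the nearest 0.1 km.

(-49.6, 57.8, 44.9)

Each station gives a sphere (x−x_i)² + (y−y_i)² + z² = d_i² (stations at z=0).
Subtracting the BRK sphere from HAWA and CMB: z² cancels, leaving linear equations in x and y:
244.8 x + 19.6 y = -11009.54
264.6 x + 175.0 y = -3010.45
Solving: x ≈ -49.601, y ≈ 57.794 km (keep extra digits for the depth step; rounded: -49.6, 57.8).
Then from the BRK sphere: z² = 131.67² − (x + 63.5)² − (y + 65.2)² with x = -49.601, y = 57.794, so z ≈ 44.903 ≈ 44.9 km.
Check against TON (with the unrounded solution): distance 92.89 ≈ 92.89 km. ✓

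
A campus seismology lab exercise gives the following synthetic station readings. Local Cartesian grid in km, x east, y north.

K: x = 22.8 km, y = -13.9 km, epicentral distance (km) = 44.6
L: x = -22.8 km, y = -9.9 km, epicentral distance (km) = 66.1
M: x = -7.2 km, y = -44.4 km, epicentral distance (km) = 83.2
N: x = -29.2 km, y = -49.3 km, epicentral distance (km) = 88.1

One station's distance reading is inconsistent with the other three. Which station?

Solve using three stations at a time. Using K, L, M (subtract circle equations pairwise → linear system) gives (x, y) ≈ (29.8, 30.1).
Distances from that point to each station vs reported:
  K: calculated 44.5 vs reported 44.6 → residual 0.1 km
  L: calculated 66.1 vs reported 66.1 → residual 0.0 km
  M: calculated 83.2 vs reported 83.2 → residual 0.0 km
  N: calculated 98.9 vs reported 88.1 → residual 10.8 km
K, L, M are mutually consistent (residuals ≈ 0); N is off by 10.8 km.

N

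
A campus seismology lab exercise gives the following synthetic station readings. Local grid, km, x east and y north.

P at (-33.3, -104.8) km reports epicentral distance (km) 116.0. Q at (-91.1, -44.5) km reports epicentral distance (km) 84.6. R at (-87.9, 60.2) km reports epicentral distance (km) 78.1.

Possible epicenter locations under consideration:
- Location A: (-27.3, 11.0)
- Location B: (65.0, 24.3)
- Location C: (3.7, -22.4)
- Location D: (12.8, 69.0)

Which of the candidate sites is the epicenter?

Location A

For each candidate, compare |candidate − station| to the reported distance:
Location A: residuals P 0.0, Q 0.0, R 0.0 → max 0.0 km
Location B: residuals P 46.3, Q 86.0, R 79.0 → max 86.0 km
Location C: residuals P 25.7, Q 12.7, R 45.2 → max 45.2 km
Location D: residuals P 63.8, Q 69.3, R 23.0 → max 69.3 km
Only Location A has all residuals ≈ 0.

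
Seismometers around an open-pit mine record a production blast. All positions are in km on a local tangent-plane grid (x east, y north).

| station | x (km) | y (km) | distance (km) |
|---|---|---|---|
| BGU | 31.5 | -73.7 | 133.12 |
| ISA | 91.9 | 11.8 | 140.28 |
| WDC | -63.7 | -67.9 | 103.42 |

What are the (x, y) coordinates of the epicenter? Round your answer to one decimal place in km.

-46.6 km east, 34.1 km north

Circle about each station: (x − 31.5)² + (y + 73.7)² = 133.12²; (x − 91.9)² + (y − 11.8)² = 140.28²; (x + 63.7)² + (y + 67.9)² = 103.42².
Subtracting the BGU equation from the ISA and WDC equations removes the quadratic terms:
120.8 x + 171.0 y = 203.37
-190.4 x + 11.6 y = 9269.40
Solving the 2×2 system: x ≈ -46.6, y ≈ 34.1 km.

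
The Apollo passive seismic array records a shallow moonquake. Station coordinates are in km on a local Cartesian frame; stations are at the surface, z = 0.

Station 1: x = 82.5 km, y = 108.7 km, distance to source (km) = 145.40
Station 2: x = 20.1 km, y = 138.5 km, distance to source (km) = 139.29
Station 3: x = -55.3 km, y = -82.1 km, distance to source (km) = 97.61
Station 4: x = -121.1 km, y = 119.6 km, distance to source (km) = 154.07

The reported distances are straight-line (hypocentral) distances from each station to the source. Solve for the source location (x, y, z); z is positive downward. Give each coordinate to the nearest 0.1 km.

Each station gives a sphere (x−x_i)² + (y−y_i)² + z² = d_i² (stations at z=0).
Subtracting the Station 1 sphere from Station 2 and Station 3: z² cancels, leaving linear equations in x and y:
-124.8 x + 59.6 y = 2703.78
-275.6 x − 381.6 y = 2790.01
Solving: x ≈ -18.705, y ≈ 6.198 km (keep extra digits for the depth step; rounded: -18.7, 6.2).
Then from the Station 1 sphere: z² = 145.40² − (x − 82.5)² − (y − 108.7)² with x = -18.705, y = 6.198, so z ≈ 19.800 ≈ 19.8 km.

x ≈ -18.7 km, y ≈ 6.2 km, depth ≈ 19.8 km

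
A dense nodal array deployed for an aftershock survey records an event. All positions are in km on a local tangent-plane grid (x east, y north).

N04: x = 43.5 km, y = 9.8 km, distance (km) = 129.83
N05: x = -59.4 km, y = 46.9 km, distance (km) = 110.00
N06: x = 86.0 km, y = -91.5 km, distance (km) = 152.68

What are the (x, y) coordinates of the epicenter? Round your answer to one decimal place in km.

(-64.0, -63.0)

Circle about each station: (x − 43.5)² + (y − 9.8)² = 129.83²; (x + 59.4)² + (y − 46.9)² = 110.00²; (x − 86.0)² + (y + 91.5)² = 152.68².
Subtracting pairs of circle equations eliminates x²+y² and gives linear equations (the radical axes):
-205.8 x + 74.2 y = 8495.51
85.0 x − 202.6 y = 7324.61
Solving the 2×2 system: x ≈ -64.0, y ≈ -63.0 km.
Check against N04 (with the unrounded x, y): √((x − 43.5)²+(y − 9.8)²) = 129.83 ≈ 129.83 km. ✓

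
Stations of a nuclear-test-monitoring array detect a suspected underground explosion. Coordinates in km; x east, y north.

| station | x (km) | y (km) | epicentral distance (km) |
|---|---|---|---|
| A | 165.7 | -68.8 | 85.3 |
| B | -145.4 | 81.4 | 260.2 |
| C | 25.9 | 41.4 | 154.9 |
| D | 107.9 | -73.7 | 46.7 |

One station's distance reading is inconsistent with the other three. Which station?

Solve using three stations at a time. Using A, B, D (subtract circle equations pairwise → linear system) gives (x, y) ≈ (89.3, -30.9).
Distances from that point to each station vs reported:
  A: calculated 85.3 vs reported 85.3 → residual 0.0 km
  B: calculated 260.2 vs reported 260.2 → residual 0.0 km
  C: calculated 96.2 vs reported 154.9 → residual 58.7 km
  D: calculated 46.7 vs reported 46.7 → residual 0.0 km
A, B, D are mutually consistent (residuals ≈ 0); C is off by 58.7 km.

C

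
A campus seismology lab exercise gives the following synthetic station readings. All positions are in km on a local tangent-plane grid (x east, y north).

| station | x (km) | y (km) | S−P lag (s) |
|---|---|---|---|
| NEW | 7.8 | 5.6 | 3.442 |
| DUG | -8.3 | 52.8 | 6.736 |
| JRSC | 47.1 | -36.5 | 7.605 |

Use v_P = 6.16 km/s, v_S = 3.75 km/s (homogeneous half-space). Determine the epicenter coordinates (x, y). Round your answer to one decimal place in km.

Distance from S−P lag: d = Δt · v_P v_S / (v_P − v_S) = Δt · (6.16·3.75)/(6.16−3.75) ≈ 9.5851·Δt.
So d_NEW = 32.99, d_DUG = 64.56, d_JRSC = 72.89 km.
Circle about each station: (x − 7.8)² + (y − 5.6)² = 32.99²; (x + 8.3)² + (y − 52.8)² = 64.56²; (x − 47.1)² + (y + 36.5)² = 72.89².
Subtracting pairs of circle equations eliminates x²+y² and gives linear equations (the radical axes):
-32.2 x + 94.4 y = -315.12
78.6 x − 84.2 y = -766.15
Solving the 2×2 system: x ≈ -21.0, y ≈ -10.5 km.
Check against NEW (with the unrounded x, y): √((x − 7.8)²+(y − 5.6)²) = 32.99 ≈ 32.99 km. ✓

(-21.0, -10.5)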